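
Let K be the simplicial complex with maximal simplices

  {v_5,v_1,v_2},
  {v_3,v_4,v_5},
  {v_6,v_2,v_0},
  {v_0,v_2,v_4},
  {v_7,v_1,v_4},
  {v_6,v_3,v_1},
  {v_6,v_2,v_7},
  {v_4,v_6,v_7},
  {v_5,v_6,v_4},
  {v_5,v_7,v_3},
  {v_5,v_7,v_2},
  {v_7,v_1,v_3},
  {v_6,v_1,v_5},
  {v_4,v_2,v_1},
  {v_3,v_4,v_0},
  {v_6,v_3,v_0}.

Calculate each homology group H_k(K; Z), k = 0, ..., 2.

Fix the vertex order v_0 < v_1 < v_2 < v_3 < v_4 < v_5 < v_6 < v_7 and write every simplex with vertices in increasing order. Then dim K = 2 and the simplices of K are:

  0-simplices (8): [v_0], [v_1], [v_2], [v_3], [v_4], [v_5], [v_6], [v_7]
  1-simplices (24): (24 of them)
  2-simplices (16): (16 of them)

Hence C_0 ≅ Z^8, C_1 ≅ Z^24, C_2 ≅ Z^16.

Boundary ∂_1: C_1 → C_0 maps an edge to its endpoints' difference, ∂[p,q] = q − p. For instance
  ∂[v_0,v_3] = [v_3] − [v_0].
This gives a 8×24 integer matrix of rank 7; reducing to Smith normal form yields diagonal entries (1,1,1,1,1,1,1).

The boundary map ∂_2: C_2 → C_1 acts by ∂[p,q,r] = [q,r] − [p,r] + [p,q]. For instance
  ∂[v_0,v_2,v_4] = [v_2,v_4] − [v_0,v_4] + [v_0,v_2],
  ∂[v_1,v_5,v_6] = [v_5,v_6] − [v_1,v_6] + [v_1,v_5].
The 24×16 boundary matrix has rank 15 and Smith normal form diag(1,1,1,1,1,1,1,1,1,1,1,1,1,1,1).

Reading off H_k = ker ∂_k / im ∂_{k+1}:

  H_0: rank C_0 − rank ∂_1 = 8 − 7 = 1, and the invariant factors of ∂_1 are all 1, so H_0 = Z.
  H_1: rank ker ∂_1 − rank ∂_2 = (24 − 7) − 15 = 2, and the invariant factors of ∂_2 are all 1, so H_1 = Z^2.
  H_2: rank ker ∂_2 − rank ∂_3 = (16 − 15) − 0 = 1, and there is no ∂_3, so H_2 = Z.

H_0 ≅ Z,  H_1 ≅ Z^2,  H_2 ≅ Z.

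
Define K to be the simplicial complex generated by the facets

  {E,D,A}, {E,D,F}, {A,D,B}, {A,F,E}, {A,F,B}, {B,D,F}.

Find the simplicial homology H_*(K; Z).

H_0 ≅ Z,  H_1 = 0,  H_2 ≅ Z.

Take the total order A < B < D < E < F on the vertex set. Then K (dimension 2) consists of the simplices:

  0-simplices (5): A, B, D, E, F
  1-simplices (9): AB, AD, AE, AF, BD, BF, DE, DF, EF
  2-simplices (6): ABD, ABF, ADE, AEF, BDF, DEF

giving chain groups C_0 ≅ Z^5, C_1 ≅ Z^9, C_2 ≅ Z^6.

The boundary map ∂_1: C_1 → C_0 maps an edge to its endpoints' difference, ∂[p,q] = q − p. For instance
  ∂DF = F − D.
This gives a 5×9 integer matrix of rank 4; reducing to Smith normal form yields diagonal entries (1,1,1,1).

Boundary ∂_2: C_2 → C_1 maps a triangle to the signed sum of its edges. For instance
  ∂AEF = EF − AF + AE,
  ∂ABF = BF − AF + AB.
This gives a 9×6 integer matrix of rank 5; reducing to Smith normal form yields diagonal entries (1,1,1,1,1).

Reading off H_k = ker ∂_k / im ∂_{k+1}:

  H_0: rank C_0 − rank ∂_1 = 5 − 4 = 1, and the invariant factors of ∂_1 are all 1, so H_0 = Z.
  H_1: rank ker ∂_1 − rank ∂_2 = (9 − 4) − 5 = 0, and the invariant factors of ∂_2 are all 1, so H_1 = 0.
  H_2: rank ker ∂_2 − rank ∂_3 = (6 − 5) − 0 = 1, and there is no ∂_3, so H_2 = Z.

As a check, the Euler characteristic is 5 − 9 + 6 = 2, which agrees with 1 − 0 + 1 = 2.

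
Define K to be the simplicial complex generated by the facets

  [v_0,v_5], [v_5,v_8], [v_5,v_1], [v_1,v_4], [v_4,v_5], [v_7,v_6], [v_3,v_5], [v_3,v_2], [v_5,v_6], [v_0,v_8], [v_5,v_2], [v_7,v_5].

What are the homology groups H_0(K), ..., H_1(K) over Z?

K has 9 vertices, 12 edges.
rank ∂_0 = 0, rank ∂_1 = 8 ⇒ b_0 = 9 − 0 − 8 = 1; all invariant factors of ∂_1 are 1 so no torsion. So H_0 ≅ Z.
rank ∂_1 = 8, rank ∂_2 = 0 ⇒ b_1 = 12 − 8 − 0 = 4. So H_1 ≅ Z^4.

H_0 = Z,  H_1 = Z^4.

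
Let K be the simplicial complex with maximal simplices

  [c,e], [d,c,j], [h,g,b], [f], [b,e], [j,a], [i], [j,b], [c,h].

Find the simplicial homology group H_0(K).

H_0 ≅ Z^3.

We work with the vertex ordering a < b < c < d < e < f < g < h < i < j. The simplices of K, each written with vertices in increasing order, are:

  0-simplices (10): a, b, c, d, e, f, g, h, i, j
  1-simplices (11): aj, be, bg, bh, bj, cd, ce, ch, cj, dj, gh
  2-simplices (2): bgh, cdj

so the chain groups are C_0 ≅ Z^10, C_1 ≅ Z^11, C_2 ≅ Z^2.

∂_1: C_1 → C_0 is given by ∂[p,q] = [q] − [p]. For instance
  ∂dj = j − d.
The resulting 10×11 matrix has rank 7, and its Smith normal form has invariant factors (1,1,1,1,1,1,1).

∂_2: C_2 → C_1 acts by ∂[p,q,r] = [q,r] − [p,r] + [p,q]. For instance
  ∂bgh = gh − bh + bg,
  ∂cdj = dj − cj + cd.
As a 11×2 matrix over Z this has rank 2, with invariant factors (1,1).

Now H_k = ker ∂_k / im ∂_{k+1}, so:

  H_0: rank C_0 − rank ∂_1 = 10 − 7 = 3, and the invariant factors of ∂_1 are all 1, so H_0 = Z^3.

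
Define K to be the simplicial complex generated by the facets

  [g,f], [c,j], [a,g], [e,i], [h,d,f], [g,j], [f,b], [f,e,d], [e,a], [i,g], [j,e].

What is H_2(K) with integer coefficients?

Take the total order a < b < c < d < e < f < g < h < i < j on the vertex set. Then K (dimension 2) consists of the simplices:

  0-simplices (10): a, b, c, d, e, f, g, h, i, j
  1-simplices (14): ae, ag, bf, cj, de, df, dh, ef, ei, ej, fg, fh, gi, gj
  2-simplices (2): def, dfh

giving chain groups C_0 ≅ Z^10, C_1 ≅ Z^14, C_2 ≅ Z^2.

∂_1: C_1 → C_0 is given by ∂[p,q] = [q] − [p]. For instance
  ∂ei = i − e.
This gives a 10×14 integer matrix of rank 9; reducing to Smith normal form yields diagonal entries (1,1,1,1,1,1,1,1,1).

Boundary ∂_2: C_2 → C_1 sends each 2-simplex [p,q,r] to [q,r] − [p,r] + [p,q]. For instance
  ∂def = ef − df + de,
  ∂dfh = fh − dh + df.
The 14×2 boundary matrix has rank 2 and Smith normal form diag(1,1).

Reading off H_k = ker ∂_k / im ∂_{k+1}:

  H_2: rank ker ∂_2 − rank ∂_3 = (2 − 2) − 0 = 0, and there is no ∂_3, so H_2 = 0.

H_2 ≅ 0.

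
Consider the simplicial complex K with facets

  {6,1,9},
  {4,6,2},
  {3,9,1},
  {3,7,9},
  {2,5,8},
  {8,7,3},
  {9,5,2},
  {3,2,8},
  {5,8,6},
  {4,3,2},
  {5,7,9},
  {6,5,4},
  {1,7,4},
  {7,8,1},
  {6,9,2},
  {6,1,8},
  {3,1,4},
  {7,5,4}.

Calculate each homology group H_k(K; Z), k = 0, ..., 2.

K has 9 vertices, 27 edges, 18 triangles.
rank ∂_0 = 0, rank ∂_1 = 8 ⇒ b_0 = 9 − 0 − 8 = 1; all invariant factors of ∂_1 are 1 so no torsion. So H_0 ≅ Z.
rank ∂_1 = 8, rank ∂_2 = 18 ⇒ b_1 = 27 − 8 − 18 = 1; ∂_2 has invariant factor(s) [2] giving torsion. So H_1 ≅ Z ⊕ Z/2Z.
rank ∂_2 = 18, rank ∂_3 = 0 ⇒ b_2 = 18 − 18 − 0 = 0. So H_2 ≅ 0.

H_0 ≅ Z,  H_1 ≅ Z ⊕ Z/2Z,  H_2 = 0.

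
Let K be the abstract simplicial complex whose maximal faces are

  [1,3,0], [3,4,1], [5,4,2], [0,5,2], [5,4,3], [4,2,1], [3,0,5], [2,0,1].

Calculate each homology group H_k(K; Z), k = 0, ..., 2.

Take the total order 0 < 1 < 2 < 3 < 4 < 5 on the vertex set. Then K (dimension 2) consists of the simplices:

  0-simplices (6): [0], [1], [2], [3], [4], [5]
  1-simplices (12): [0,1], [0,2], [0,3], [0,5], [1,2], [1,3], [1,4], [2,4], [2,5], [3,4], [3,5], [4,5]
  2-simplices (8): [0,1,2], [0,1,3], [0,2,5], [0,3,5], [1,2,4], [1,3,4], [2,4,5], [3,4,5]

giving chain groups C_0 ≅ Z^6, C_1 ≅ Z^12, C_2 ≅ Z^8.

∂_1: C_1 → C_0 maps an edge to its endpoints' difference, ∂[p,q] = q − p. For instance
  ∂[1,2] = [2] − [1].
The resulting 6×12 matrix has rank 5, and its Smith normal form has invariant factors (1,1,1,1,1).

∂_2: C_2 → C_1 acts by ∂[p,q,r] = [q,r] − [p,r] + [p,q]. For instance
  ∂[0,1,3] = [1,3] − [0,3] + [0,1],
  ∂[0,3,5] = [3,5] − [0,5] + [0,3].
The resulting 12×8 matrix has rank 7, and its Smith normal form has invariant factors (1,1,1,1,1,1,1).

Computing H_k = (kernel of ∂_k) / (image of ∂_{k+1}):

  H_0: rank C_0 − rank ∂_1 = 6 − 5 = 1, and the invariant factors of ∂_1 are all 1, so H_0 ≅ Z.
  H_1: rank ker ∂_1 − rank ∂_2 = (12 − 5) − 7 = 0, and the invariant factors of ∂_2 are all 1, so H_1 ≅ 0.
  H_2: rank ker ∂_2 − rank ∂_3 = (8 − 7) − 0 = 1, and there is no ∂_3, so H_2 ≅ Z.

As a check, the Euler characteristic is 6 − 12 + 8 = 2, which agrees with 1 − 0 + 1 = 2.
(K is a triangulation of the 2-sphere S^2.)

H_0 ≅ Z,  H_1 = 0,  H_2 ≅ Z.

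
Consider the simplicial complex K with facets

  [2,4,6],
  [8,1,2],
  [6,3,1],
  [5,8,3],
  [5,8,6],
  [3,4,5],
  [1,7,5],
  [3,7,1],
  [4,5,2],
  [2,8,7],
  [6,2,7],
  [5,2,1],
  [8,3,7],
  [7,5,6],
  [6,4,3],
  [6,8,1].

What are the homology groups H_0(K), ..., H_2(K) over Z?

H_0 ≅ Z,  H_1 ≅ Z^2,  H_2 ≅ Z.

Order the vertices as 1 < 2 < 3 < 4 < 5 < 6 < 7 < 8. Listing each simplex with vertices in this order, K has dimension 2 with simplices:

  0-simplices (8): [1], [2], [3], [4], [5], [6], [7], [8]
  1-simplices (24): (24 of them)
  2-simplices (16): [1,2,5], [1,2,8], [1,3,6], [1,3,7], [1,5,7], [1,6,8], [2,4,5], [2,4,6], [2,6,7], [2,7,8], [3,4,5], [3,4,6], [3,5,8], [3,7,8], [5,6,7], [5,6,8]

giving chain groups C_0 ≅ Z^8, C_1 ≅ Z^24, C_2 ≅ Z^16.

∂_1: C_1 → C_0 maps an edge to its endpoints' difference, ∂[p,q] = q − p.
The 8×24 boundary matrix has rank 7 and Smith normal form diag(1,1,1,1,1,1,1).

Boundary ∂_2: C_2 → C_1 acts by ∂[p,q,r] = [q,r] − [p,r] + [p,q]. For instance
  ∂[1,3,7] = [3,7] − [1,7] + [1,3],
  ∂[1,5,7] = [5,7] − [1,7] + [1,5].
As a 24×16 matrix over Z this has rank 15, with invariant factors (1,1,1,1,1,1,1,1,1,1,1,1,1,1,1).

Reading off H_k = ker ∂_k / im ∂_{k+1}:

  H_0: rank C_0 − rank ∂_1 = 8 − 7 = 1, and the invariant factors of ∂_1 are all 1, so H_0 = Z.
  H_1: rank ker ∂_1 − rank ∂_2 = (24 − 7) − 15 = 2, and the invariant factors of ∂_2 are all 1, so H_1 = Z^2.
  H_2: rank ker ∂_2 − rank ∂_3 = (16 − 15) − 0 = 1, and there is no ∂_3, so H_2 = Z.

As a check, the Euler characteristic is 8 − 24 + 16 = 0, which agrees with 1 − 2 + 1 = 0.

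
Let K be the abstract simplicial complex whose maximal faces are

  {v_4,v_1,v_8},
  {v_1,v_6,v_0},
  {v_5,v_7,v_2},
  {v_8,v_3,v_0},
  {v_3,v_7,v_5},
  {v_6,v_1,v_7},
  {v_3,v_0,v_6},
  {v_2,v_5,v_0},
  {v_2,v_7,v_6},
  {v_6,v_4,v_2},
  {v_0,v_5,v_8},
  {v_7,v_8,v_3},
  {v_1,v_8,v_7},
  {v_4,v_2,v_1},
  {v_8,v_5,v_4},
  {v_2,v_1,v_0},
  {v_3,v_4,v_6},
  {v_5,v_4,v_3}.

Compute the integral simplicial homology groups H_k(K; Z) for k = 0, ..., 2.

K has 9 vertices, 27 edges, 18 triangles.
rank ∂_0 = 0, rank ∂_1 = 8 ⇒ b_0 = 9 − 0 − 8 = 1; all invariant factors of ∂_1 are 1 so no torsion. So H_0 = Z.
rank ∂_1 = 8, rank ∂_2 = 18 ⇒ b_1 = 27 − 8 − 18 = 1; ∂_2 has invariant factor(s) [2] giving torsion. So H_1 = Z ⊕ Z/2.
rank ∂_2 = 18, rank ∂_3 = 0 ⇒ b_2 = 18 − 18 − 0 = 0. So H_2 = 0.

H_0 ≅ Z,  H_1 ≅ Z ⊕ Z/2,  H_2 = 0.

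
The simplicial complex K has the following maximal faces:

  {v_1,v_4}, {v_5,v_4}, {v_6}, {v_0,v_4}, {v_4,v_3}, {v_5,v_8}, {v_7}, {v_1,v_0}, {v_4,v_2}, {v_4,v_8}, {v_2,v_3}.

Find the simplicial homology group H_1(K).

H_1 ≅ Z^3.

Take the total order v_0 < v_1 < v_2 < v_3 < v_4 < v_5 < v_6 < v_7 < v_8 on the vertex set. Then K (dimension 1) consists of the simplices:

  0-simplices (9): [v_0], [v_1], [v_2], [v_3], [v_4], [v_5], [v_6], [v_7], [v_8]
  1-simplices (9): [v_0,v_1], [v_0,v_4], [v_1,v_4], [v_2,v_3], [v_2,v_4], [v_3,v_4], [v_4,v_5], [v_4,v_8], [v_5,v_8]

giving chain groups C_0 ≅ Z^9, C_1 ≅ Z^9.

The boundary map ∂_1: C_1 → C_0 maps an edge to its endpoints' difference, ∂[p,q] = q − p. For instance
  ∂[v_2,v_4] = [v_4] − [v_2].
This gives a 9×9 integer matrix of rank 6; reducing to Smith normal form yields diagonal entries (1,1,1,1,1,1).

From H_k ≅ ker(∂_k) / im(∂_{k+1}) we obtain:

  H_1: rank ker ∂_1 − rank ∂_2 = (9 − 6) − 0 = 3, and there is no ∂_2, so H_1 = Z^3.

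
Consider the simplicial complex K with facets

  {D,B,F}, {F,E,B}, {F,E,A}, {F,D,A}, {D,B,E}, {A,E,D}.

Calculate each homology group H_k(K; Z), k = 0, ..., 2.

Take the total order A < B < D < E < F on the vertex set. Then K (dimension 2) consists of the simplices:

  0-simplices (5): A, B, D, E, F
  1-simplices (9): AD, AE, AF, BD, BE, BF, DE, DF, EF
  2-simplices (6): ADE, ADF, AEF, BDE, BDF, BEF

Hence C_0 ≅ Z^5, C_1 ≅ Z^9, C_2 ≅ Z^6.

Boundary ∂_1: C_1 → C_0 sends each edge [p,q] (with p < q) to q − p.
As a 5×9 matrix over Z this has rank 4, with invariant factors (1,1,1,1).

Boundary ∂_2: C_2 → C_1 maps a triangle to the signed sum of its edges. For instance
  ∂AEF = EF − AF + AE,
  ∂BDF = DF − BF + BD.
As a 9×6 matrix over Z this has rank 5, with invariant factors (1,1,1,1,1).

From H_k ≅ ker(∂_k) / im(∂_{k+1}) we obtain:

  H_0: rank C_0 − rank ∂_1 = 5 − 4 = 1, and the invariant factors of ∂_1 are all 1, so H_0 ≅ Z.
  H_1: rank ker ∂_1 − rank ∂_2 = (9 − 4) − 5 = 0, and the invariant factors of ∂_2 are all 1, so H_1 ≅ 0.
  H_2: rank ker ∂_2 − rank ∂_3 = (6 − 5) − 0 = 1, and there is no ∂_3, so H_2 ≅ Z.

As a check, the Euler characteristic is 5 − 9 + 6 = 2, which agrees with 1 − 0 + 1 = 2.

H_0 = Z,  H_1 = 0,  H_2 = Z.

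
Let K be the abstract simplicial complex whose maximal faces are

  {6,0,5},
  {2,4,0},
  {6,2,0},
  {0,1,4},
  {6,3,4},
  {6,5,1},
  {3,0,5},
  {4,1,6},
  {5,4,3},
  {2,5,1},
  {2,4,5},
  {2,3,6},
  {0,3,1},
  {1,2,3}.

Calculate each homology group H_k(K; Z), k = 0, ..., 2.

H_0 = Z,  H_1 = Z^2,  H_2 = Z.

We work with the vertex ordering 0 < 1 < 2 < 3 < 4 < 5 < 6. The simplices of K, each written with vertices in increasing order, are:

  0-simplices (7): [0], [1], [2], [3], [4], [5], [6]
  1-simplices (21): [0,1], [0,2], [0,3], [0,4], [0,5], [0,6], [1,2], [1,3], [1,4], [1,5], [1,6], [2,3], [2,4], [2,5], [2,6], [3,4], [3,5], [3,6], [4,5], [4,6], [5,6]
  2-simplices (14): [0,1,3], [0,1,4], [0,2,4], [0,2,6], [0,3,5], [0,5,6], [1,2,3], [1,2,5], [1,4,6], [1,5,6], [2,3,6], [2,4,5], [3,4,5], [3,4,6]

Hence C_0 ≅ Z^7, C_1 ≅ Z^21, C_2 ≅ Z^14.

Boundary ∂_1: C_1 → C_0 sends each edge [p,q] (with p < q) to q − p.
The 7×21 boundary matrix has rank 6 and Smith normal form diag(1,1,1,1,1,1).

The boundary map ∂_2: C_2 → C_1 sends each 2-simplex [p,q,r] to [q,r] − [p,r] + [p,q]. For instance
  ∂[1,5,6] = [5,6] − [1,6] + [1,5],
  ∂[0,2,4] = [2,4] − [0,4] + [0,2].
The resulting 21×14 matrix has rank 13, and its Smith normal form has invariant factors (1,1,1,1,1,1,1,1,1,1,1,1,1).

Now H_k = ker ∂_k / im ∂_{k+1}, so:

  H_0: rank C_0 − rank ∂_1 = 7 − 6 = 1, and the invariant factors of ∂_1 are all 1, so H_0 ≅ Z.
  H_1: rank ker ∂_1 − rank ∂_2 = (21 − 6) − 13 = 2, and the invariant factors of ∂_2 are all 1, so H_1 ≅ Z^2.
  H_2: rank ker ∂_2 − rank ∂_3 = (14 − 13) − 0 = 1, and there is no ∂_3, so H_2 ≅ Z.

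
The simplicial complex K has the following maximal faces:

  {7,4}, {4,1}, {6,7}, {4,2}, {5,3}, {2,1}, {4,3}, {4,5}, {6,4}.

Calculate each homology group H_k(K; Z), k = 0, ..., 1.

Take the total order 1 < 2 < 3 < 4 < 5 < 6 < 7 on the vertex set. Then K (dimension 1) consists of the simplices:

  0-simplices (7): [1], [2], [3], [4], [5], [6], [7]
  1-simplices (9): [1,2], [1,4], [2,4], [3,4], [3,5], [4,5], [4,6], [4,7], [6,7]

Hence C_0 ≅ Z^7, C_1 ≅ Z^9.

Boundary ∂_1: C_1 → C_0 is given by ∂[p,q] = [q] − [p]. For instance
  ∂[1,2] = [2] − [1].
This gives a 7×9 integer matrix of rank 6; reducing to Smith normal form yields diagonal entries (1,1,1,1,1,1).

From H_k ≅ ker(∂_k) / im(∂_{k+1}) we obtain:

  H_0: rank C_0 − rank ∂_1 = 7 − 6 = 1, and the invariant factors of ∂_1 are all 1, so H_0 ≅ Z.
  H_1: rank ker ∂_1 − rank ∂_2 = (9 − 6) − 0 = 3, and there is no ∂_2, so H_1 ≅ Z^3.

As a check, the Euler characteristic is 7 − 9 = -2, which agrees with 1 − 3 = -2.

H_0 = Z,  H_1 = Z^3.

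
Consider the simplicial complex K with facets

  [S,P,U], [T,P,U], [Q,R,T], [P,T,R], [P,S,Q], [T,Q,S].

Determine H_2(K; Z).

H_2 = 0.

Take the total order P < Q < R < S < T < U on the vertex set. Then K (dimension 2) consists of the simplices:

  0-simplices (6): P, Q, R, S, T, U
  1-simplices (12): PQ, PR, PS, PT, PU, QR, QS, QT, RT, ST, SU, TU
  2-simplices (6): PQS, PRT, PSU, PTU, QRT, QST

Hence C_0 ≅ Z^6, C_1 ≅ Z^12, C_2 ≅ Z^6.

∂_1: C_1 → C_0 is given by ∂[p,q] = [q] − [p]. For instance
  ∂PR = R − P.
The resulting 6×12 matrix has rank 5, and its Smith normal form has invariant factors (1,1,1,1,1).

The boundary map ∂_2: C_2 → C_1 maps a triangle to the signed sum of its edges. For instance
  ∂PQS = QS − PS + PQ,
  ∂PTU = TU − PU + PT.
The 12×6 boundary matrix has rank 6 and Smith normal form diag(1,1,1,1,1,1).

From H_k ≅ ker(∂_k) / im(∂_{k+1}) we obtain:

  H_2: rank ker ∂_2 − rank ∂_3 = (6 − 6) − 0 = 0, and there is no ∂_3, so H_2 ≅ 0.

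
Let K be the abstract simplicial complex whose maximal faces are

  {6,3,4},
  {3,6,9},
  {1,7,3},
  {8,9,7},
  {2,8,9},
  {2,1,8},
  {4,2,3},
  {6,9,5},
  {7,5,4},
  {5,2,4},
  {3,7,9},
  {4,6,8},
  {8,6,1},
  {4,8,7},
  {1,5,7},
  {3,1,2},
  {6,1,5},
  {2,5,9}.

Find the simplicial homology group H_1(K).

Fix the vertex order 1 < 2 < 3 < 4 < 5 < 6 < 7 < 8 < 9 and write every simplex with vertices in increasing order. Then dim K = 2 and the simplices of K are:

  0-simplices (9): [1], [2], [3], [4], [5], [6], [7], [8], [9]
  1-simplices (27): (27 of them)
  2-simplices (18): [1,2,3], [1,2,8], [1,3,7], [1,5,6], [1,5,7], [1,6,8], [2,3,4], [2,4,5], [2,5,9], [2,8,9], [3,4,6], [3,6,9], [3,7,9], [4,5,7], [4,6,8], [4,7,8], [5,6,9], [7,8,9]

so the chain groups are C_0 ≅ Z^9, C_1 ≅ Z^27, C_2 ≅ Z^18.

The boundary map ∂_1: C_1 → C_0 is given by ∂[p,q] = [q] − [p].
The resulting 9×27 matrix has rank 8, and its Smith normal form has invariant factors (1,1,1,1,1,1,1,1).

Boundary ∂_2: C_2 → C_1 sends each 2-simplex [p,q,r] to [q,r] − [p,r] + [p,q]. For instance
  ∂[1,5,7] = [5,7] − [1,7] + [1,5],
  ∂[1,6,8] = [6,8] − [1,8] + [1,6].
This gives a 27×18 integer matrix of rank 17; reducing to Smith normal form yields diagonal entries (1,1,1,1,1,1,1,1,1,1,1,1,1,1,1,1,1).

Now H_k = ker ∂_k / im ∂_{k+1}, so:

  H_1: rank ker ∂_1 − rank ∂_2 = (27 − 8) − 17 = 2, and the invariant factors of ∂_2 are all 1, so H_1 ≅ Z^2.

H_1 = Z^2.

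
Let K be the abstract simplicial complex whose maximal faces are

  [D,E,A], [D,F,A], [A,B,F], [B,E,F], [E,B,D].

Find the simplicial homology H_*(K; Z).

We work with the vertex ordering A < B < D < E < F. The simplices of K, each written with vertices in increasing order, are:

  0-simplices (5): A, B, D, E, F
  1-simplices (10): AB, AD, AE, AF, BD, BE, BF, DE, DF, EF
  2-simplices (5): ABF, ADE, ADF, BDE, BEF

giving chain groups C_0 ≅ Z^5, C_1 ≅ Z^10, C_2 ≅ Z^5.

The boundary map ∂_1: C_1 → C_0 is given by ∂[p,q] = [q] − [p].
This gives a 5×10 integer matrix of rank 4; reducing to Smith normal form yields diagonal entries (1,1,1,1).

∂_2: C_2 → C_1 acts by ∂[p,q,r] = [q,r] − [p,r] + [p,q]. For instance
  ∂ABF = BF − AF + AB,
  ∂BDE = DE − BE + BD.
The resulting 10×5 matrix has rank 5, and its Smith normal form has invariant factors (1,1,1,1,1).

Now H_k = ker ∂_k / im ∂_{k+1}, so:

  H_0: rank C_0 − rank ∂_1 = 5 − 4 = 1, and the invariant factors of ∂_1 are all 1, so H_0 = Z.
  H_1: rank ker ∂_1 − rank ∂_2 = (10 − 4) − 5 = 1, and the invariant factors of ∂_2 are all 1, so H_1 = Z.
  H_2: rank ker ∂_2 − rank ∂_3 = (5 − 5) − 0 = 0, and there is no ∂_3, so H_2 = 0.

As a check, the Euler characteristic is 5 − 10 + 5 = 0, which agrees with 1 − 1 + 0 = 0.

H_0 ≅ Z,  H_1 ≅ Z,  H_2 = 0.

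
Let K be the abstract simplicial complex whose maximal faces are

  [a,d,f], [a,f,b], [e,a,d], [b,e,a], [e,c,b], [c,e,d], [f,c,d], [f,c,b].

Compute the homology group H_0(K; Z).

H_0 ≅ Z.

We work with the vertex ordering a < b < c < d < e < f. The simplices of K, each written with vertices in increasing order, are:

  0-simplices (6): a, b, c, d, e, f
  1-simplices (12): ab, ad, ae, af, bc, be, bf, cd, ce, cf, de, df
  2-simplices (8): abe, abf, ade, adf, bce, bcf, cde, cdf

Hence C_0 ≅ Z^6, C_1 ≅ Z^12, C_2 ≅ Z^8.

The boundary map ∂_1: C_1 → C_0 is given by ∂[p,q] = [q] − [p].
The resulting 6×12 matrix has rank 5, and its Smith normal form has invariant factors (1,1,1,1,1).

Boundary ∂_2: C_2 → C_1 acts by ∂[p,q,r] = [q,r] − [p,r] + [p,q]. For instance
  ∂cde = de − ce + cd,
  ∂bce = ce − be + bc.
This gives a 12×8 integer matrix of rank 7; reducing to Smith normal form yields diagonal entries (1,1,1,1,1,1,1).

Reading off H_k = ker ∂_k / im ∂_{k+1}:

  H_0: rank C_0 − rank ∂_1 = 6 − 5 = 1, and the invariant factors of ∂_1 are all 1, so H_0 = Z.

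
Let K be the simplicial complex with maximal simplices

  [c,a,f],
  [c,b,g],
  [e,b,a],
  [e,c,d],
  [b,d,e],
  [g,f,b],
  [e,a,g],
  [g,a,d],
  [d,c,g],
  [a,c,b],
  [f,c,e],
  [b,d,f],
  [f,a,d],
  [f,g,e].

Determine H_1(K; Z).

H_1 = Z^2.

Take the total order a < b < c < d < e < f < g on the vertex set. Then K (dimension 2) consists of the simplices:

  0-simplices (7): a, b, c, d, e, f, g
  1-simplices (21): ab, ac, ad, ae, af, ag, bc, bd, be, bf, bg, cd, ce, cf, cg, de, df, dg, ef, eg, fg
  2-simplices (14): abc, abe, acf, adf, adg, aeg, bcg, bde, bdf, bfg, cde, cdg, cef, efg

giving chain groups C_0 ≅ Z^7, C_1 ≅ Z^21, C_2 ≅ Z^14.

∂_1: C_1 → C_0 is given by ∂[p,q] = [q] − [p].
The resulting 7×21 matrix has rank 6, and its Smith normal form has invariant factors (1,1,1,1,1,1).

The boundary map ∂_2: C_2 → C_1 sends each 2-simplex [p,q,r] to [q,r] − [p,r] + [p,q]. For instance
  ∂adf = df − af + ad,
  ∂cdg = dg − cg + cd.
This gives a 21×14 integer matrix of rank 13; reducing to Smith normal form yields diagonal entries (1,1,1,1,1,1,1,1,1,1,1,1,1).

Reading off H_k = ker ∂_k / im ∂_{k+1}:

  H_1: rank ker ∂_1 − rank ∂_2 = (21 − 6) − 13 = 2, and the invariant factors of ∂_2 are all 1, so H_1 ≅ Z^2.

(K is a triangulation of the torus T^2.)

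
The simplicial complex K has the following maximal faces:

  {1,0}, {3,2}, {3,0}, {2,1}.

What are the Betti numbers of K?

Fix the vertex order 0 < 1 < 2 < 3 and write every simplex with vertices in increasing order. Then dim K = 1 and the simplices of K are:

  0-simplices (4): [0], [1], [2], [3]
  1-simplices (4): [0,1], [0,3], [1,2], [2,3]

Hence C_0 ≅ Z^4, C_1 ≅ Z^4.

∂_1: C_1 → C_0 maps an edge to its endpoints' difference, ∂[p,q] = q − p. For instance
  ∂[0,3] = [3] − [0].
The 4×4 boundary matrix has rank 3 and Smith normal form diag(1,1,1).

From H_k ≅ ker(∂_k) / im(∂_{k+1}) we obtain:

  H_0: rank C_0 − rank ∂_1 = 4 − 3 = 1, and the invariant factors of ∂_1 are all 1, so H_0 ≅ Z.
  H_1: rank ker ∂_1 − rank ∂_2 = (4 − 3) − 0 = 1, and there is no ∂_2, so H_1 ≅ Z.

As a check, the Euler characteristic is 4 − 4 = 0, which agrees with 1 − 1 = 0.
(K is a triangulation of the circle S^1.)

Hence the Betti numbers are b_0 = 1, b_1 = 1.

b_0 = 1, b_1 = 1.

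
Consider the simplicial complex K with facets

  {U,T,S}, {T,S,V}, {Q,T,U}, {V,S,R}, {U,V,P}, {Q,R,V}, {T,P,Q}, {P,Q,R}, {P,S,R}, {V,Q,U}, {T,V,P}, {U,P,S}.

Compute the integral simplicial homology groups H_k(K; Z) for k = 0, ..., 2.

Take the total order P < Q < R < S < T < U < V on the vertex set. Then K (dimension 2) consists of the simplices:

  0-simplices (7): P, Q, R, S, T, U, V
  1-simplices (18): PQ, PR, PS, PT, PU, PV, QR, QT, QU, QV, RS, RV, ST, SU, SV, TU, TV, UV
  2-simplices (12): PQR, PQT, PRS, PSU, PTV, PUV, QRV, QTU, QUV, RSV, STU, STV

Hence C_0 ≅ Z^7, C_1 ≅ Z^18, C_2 ≅ Z^12.

Boundary ∂_1: C_1 → C_0 sends each edge [p,q] (with p < q) to q − p. For instance
  ∂QU = U − Q.
This gives a 7×18 integer matrix of rank 6; reducing to Smith normal form yields diagonal entries (1,1,1,1,1,1).

Boundary ∂_2: C_2 → C_1 maps a triangle to the signed sum of its edges. For instance
  ∂PQT = QT − PT + PQ,
  ∂PUV = UV − PV + PU.
This gives a 18×12 integer matrix of rank 12; reducing to Smith normal form yields diagonal entries (1,1,1,1,1,1,1,1,1,1,1,2).

From H_k ≅ ker(∂_k) / im(∂_{k+1}) we obtain:

  H_0: rank C_0 − rank ∂_1 = 7 − 6 = 1, and the invariant factors of ∂_1 are all 1, so H_0 ≅ Z.
  H_1: rank ker ∂_1 − rank ∂_2 = (18 − 6) − 12 = 0, and ∂_2 has invariant factor 2 > 1, so H_1 ≅ Z/2Z.
  H_2: rank ker ∂_2 − rank ∂_3 = (12 − 12) − 0 = 0, and there is no ∂_3, so H_2 ≅ 0.

H_0 = Z,  H_1 = Z/2Z,  H_2 = 0.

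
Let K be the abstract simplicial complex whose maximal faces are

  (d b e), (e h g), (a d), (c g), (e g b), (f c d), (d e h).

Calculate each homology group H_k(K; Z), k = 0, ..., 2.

Order the vertices as a < b < c < d < e < f < g < h. Listing each simplex with vertices in this order, K has dimension 2 with simplices:

  0-simplices (8): a, b, c, d, e, f, g, h
  1-simplices (13): ad, bd, be, bg, cd, cf, cg, de, df, dh, eg, eh, gh
  2-simplices (5): bde, beg, cdf, deh, egh

giving chain groups C_0 ≅ Z^8, C_1 ≅ Z^13, C_2 ≅ Z^5.

Boundary ∂_1: C_1 → C_0 maps an edge to its endpoints' difference, ∂[p,q] = q − p. For instance
  ∂de = e − d.
This gives a 8×13 integer matrix of rank 7; reducing to Smith normal form yields diagonal entries (1,1,1,1,1,1,1).

Boundary ∂_2: C_2 → C_1 sends each 2-simplex [p,q,r] to [q,r] − [p,r] + [p,q]. For instance
  ∂cdf = df − cf + cd,
  ∂beg = eg − bg + be.
The resulting 13×5 matrix has rank 5, and its Smith normal form has invariant factors (1,1,1,1,1).

From H_k ≅ ker(∂_k) / im(∂_{k+1}) we obtain:

  H_0: rank C_0 − rank ∂_1 = 8 − 7 = 1, and the invariant factors of ∂_1 are all 1, so H_0 ≅ Z.
  H_1: rank ker ∂_1 − rank ∂_2 = (13 − 7) − 5 = 1, and the invariant factors of ∂_2 are all 1, so H_1 ≅ Z.
  H_2: rank ker ∂_2 − rank ∂_3 = (5 − 5) − 0 = 0, and there is no ∂_3, so H_2 ≅ 0.

H_0 = Z,  H_1 = Z,  H_2 = 0.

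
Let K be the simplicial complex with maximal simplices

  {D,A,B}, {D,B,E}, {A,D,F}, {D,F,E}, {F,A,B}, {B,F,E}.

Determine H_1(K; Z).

Take the total order A < B < D < E < F on the vertex set. Then K (dimension 2) consists of the simplices:

  0-simplices (5): A, B, D, E, F
  1-simplices (9): AB, AD, AF, BD, BE, BF, DE, DF, EF
  2-simplices (6): ABD, ABF, ADF, BDE, BEF, DEF

Hence C_0 ≅ Z^5, C_1 ≅ Z^9, C_2 ≅ Z^6.

Boundary ∂_1: C_1 → C_0 is given by ∂[p,q] = [q] − [p]. For instance
  ∂BE = E − B.
The resulting 5×9 matrix has rank 4, and its Smith normal form has invariant factors (1,1,1,1).

The boundary map ∂_2: C_2 → C_1 acts by ∂[p,q,r] = [q,r] − [p,r] + [p,q]. For instance
  ∂ADF = DF − AF + AD,
  ∂BEF = EF − BF + BE.
As a 9×6 matrix over Z this has rank 5, with invariant factors (1,1,1,1,1).

From H_k ≅ ker(∂_k) / im(∂_{k+1}) we obtain:

  H_1: rank ker ∂_1 − rank ∂_2 = (9 − 4) − 5 = 0, and the invariant factors of ∂_2 are all 1, so H_1 = 0.

H_1 = 0.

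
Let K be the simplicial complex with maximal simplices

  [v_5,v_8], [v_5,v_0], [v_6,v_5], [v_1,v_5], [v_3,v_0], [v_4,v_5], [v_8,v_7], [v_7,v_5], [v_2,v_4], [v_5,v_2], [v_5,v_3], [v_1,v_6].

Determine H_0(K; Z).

H_0 ≅ Z.

Order the vertices as v_0 < v_1 < v_2 < v_3 < v_4 < v_5 < v_6 < v_7 < v_8. Listing each simplex with vertices in this order, K has dimension 1 with simplices:

  0-simplices (9): [v_0], [v_1], [v_2], [v_3], [v_4], [v_5], [v_6], [v_7], [v_8]
  1-simplices (12): [v_0,v_3], [v_0,v_5], [v_1,v_5], [v_1,v_6], [v_2,v_4], [v_2,v_5], [v_3,v_5], [v_4,v_5], [v_5,v_6], [v_5,v_7], [v_5,v_8], [v_7,v_8]

Hence C_0 ≅ Z^9, C_1 ≅ Z^12.

Boundary ∂_1: C_1 → C_0 is given by ∂[p,q] = [q] − [p]. For instance
  ∂[v_7,v_8] = [v_8] − [v_7].
This gives a 9×12 integer matrix of rank 8; reducing to Smith normal form yields diagonal entries (1,1,1,1,1,1,1,1).

Reading off H_k = ker ∂_k / im ∂_{k+1}:

  H_0: rank C_0 − rank ∂_1 = 9 − 8 = 1, and the invariant factors of ∂_1 are all 1, so H_0 = Z.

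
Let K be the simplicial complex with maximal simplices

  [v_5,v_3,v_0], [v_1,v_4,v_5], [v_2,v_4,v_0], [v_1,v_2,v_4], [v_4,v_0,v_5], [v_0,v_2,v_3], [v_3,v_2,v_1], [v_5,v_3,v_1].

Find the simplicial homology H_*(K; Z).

Fix the vertex order v_0 < v_1 < v_2 < v_3 < v_4 < v_5 and write every simplex with vertices in increasing order. Then dim K = 2 and the simplices of K are:

  0-simplices (6): [v_0], [v_1], [v_2], [v_3], [v_4], [v_5]
  1-simplices (12): [v_0,v_2], [v_0,v_3], [v_0,v_4], [v_0,v_5], [v_1,v_2], [v_1,v_3], [v_1,v_4], [v_1,v_5], [v_2,v_3], [v_2,v_4], [v_3,v_5], [v_4,v_5]
  2-simplices (8): [v_0,v_2,v_3], [v_0,v_2,v_4], [v_0,v_3,v_5], [v_0,v_4,v_5], [v_1,v_2,v_3], [v_1,v_2,v_4], [v_1,v_3,v_5], [v_1,v_4,v_5]

giving chain groups C_0 ≅ Z^6, C_1 ≅ Z^12, C_2 ≅ Z^8.

The boundary map ∂_1: C_1 → C_0 maps an edge to its endpoints' difference, ∂[p,q] = q − p.
This gives a 6×12 integer matrix of rank 5; reducing to Smith normal form yields diagonal entries (1,1,1,1,1).

Boundary ∂_2: C_2 → C_1 sends each 2-simplex [p,q,r] to [q,r] − [p,r] + [p,q]. For instance
  ∂[v_0,v_2,v_4] = [v_2,v_4] − [v_0,v_4] + [v_0,v_2],
  ∂[v_0,v_2,v_3] = [v_2,v_3] − [v_0,v_3] + [v_0,v_2].
This gives a 12×8 integer matrix of rank 7; reducing to Smith normal form yields diagonal entries (1,1,1,1,1,1,1).

Now H_k = ker ∂_k / im ∂_{k+1}, so:

  H_0: rank C_0 − rank ∂_1 = 6 − 5 = 1, and the invariant factors of ∂_1 are all 1, so H_0 ≅ Z.
  H_1: rank ker ∂_1 − rank ∂_2 = (12 − 5) − 7 = 0, and the invariant factors of ∂_2 are all 1, so H_1 ≅ 0.
  H_2: rank ker ∂_2 − rank ∂_3 = (8 − 7) − 0 = 1, and there is no ∂_3, so H_2 ≅ Z.

H_0 ≅ Z,  H_1 = 0,  H_2 ≅ Z.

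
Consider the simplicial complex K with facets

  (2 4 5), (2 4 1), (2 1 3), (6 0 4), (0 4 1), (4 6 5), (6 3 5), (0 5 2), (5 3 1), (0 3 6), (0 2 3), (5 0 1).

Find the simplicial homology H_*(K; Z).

H_0 ≅ Z,  H_1 ≅ Z/2Z,  H_2 = 0.

K has 7 vertices, 18 edges, 12 triangles.
rank ∂_0 = 0, rank ∂_1 = 6 ⇒ b_0 = 7 − 0 − 6 = 1; all invariant factors of ∂_1 are 1 so no torsion. So H_0 ≅ Z.
rank ∂_1 = 6, rank ∂_2 = 12 ⇒ b_1 = 18 − 6 − 12 = 0; ∂_2 has invariant factor(s) [2] giving torsion. So H_1 ≅ Z/2Z.
rank ∂_2 = 12, rank ∂_3 = 0 ⇒ b_2 = 12 − 12 − 0 = 0. So H_2 ≅ 0.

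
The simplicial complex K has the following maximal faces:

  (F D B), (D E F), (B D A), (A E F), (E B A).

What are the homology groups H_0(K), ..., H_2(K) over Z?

H_0 = Z,  H_1 = Z,  H_2 = 0.

Take the total order A < B < D < E < F on the vertex set. Then K (dimension 2) consists of the simplices:

  0-simplices (5): A, B, D, E, F
  1-simplices (10): AB, AD, AE, AF, BD, BE, BF, DE, DF, EF
  2-simplices (5): ABD, ABE, AEF, BDF, DEF

Hence C_0 ≅ Z^5, C_1 ≅ Z^10, C_2 ≅ Z^5.

∂_1: C_1 → C_0 maps an edge to its endpoints' difference, ∂[p,q] = q − p. For instance
  ∂BF = F − B.
This gives a 5×10 integer matrix of rank 4; reducing to Smith normal form yields diagonal entries (1,1,1,1).

The boundary map ∂_2: C_2 → C_1 acts by ∂[p,q,r] = [q,r] − [p,r] + [p,q]. For instance
  ∂AEF = EF − AF + AE,
  ∂ABD = BD − AD + AB.
As a 10×5 matrix over Z this has rank 5, with invariant factors (1,1,1,1,1).

Now H_k = ker ∂_k / im ∂_{k+1}, so:

  H_0: rank C_0 − rank ∂_1 = 5 − 4 = 1, and the invariant factors of ∂_1 are all 1, so H_0 = Z.
  H_1: rank ker ∂_1 − rank ∂_2 = (10 − 4) − 5 = 1, and the invariant factors of ∂_2 are all 1, so H_1 = Z.
  H_2: rank ker ∂_2 − rank ∂_3 = (5 − 5) − 0 = 0, and there is no ∂_3, so H_2 = 0.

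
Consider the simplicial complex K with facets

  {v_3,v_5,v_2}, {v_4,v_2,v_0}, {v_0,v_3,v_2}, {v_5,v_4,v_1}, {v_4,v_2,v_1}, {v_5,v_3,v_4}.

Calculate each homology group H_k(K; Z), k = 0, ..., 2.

H_0 ≅ Z,  H_1 ≅ Z,  H_2 = 0.

Order the vertices as v_0 < v_1 < v_2 < v_3 < v_4 < v_5. Listing each simplex with vertices in this order, K has dimension 2 with simplices:

  0-simplices (6): [v_0], [v_1], [v_2], [v_3], [v_4], [v_5]
  1-simplices (12): [v_0,v_2], [v_0,v_3], [v_0,v_4], [v_1,v_2], [v_1,v_4], [v_1,v_5], [v_2,v_3], [v_2,v_4], [v_2,v_5], [v_3,v_4], [v_3,v_5], [v_4,v_5]
  2-simplices (6): [v_0,v_2,v_3], [v_0,v_2,v_4], [v_1,v_2,v_4], [v_1,v_4,v_5], [v_2,v_3,v_5], [v_3,v_4,v_5]

so the chain groups are C_0 ≅ Z^6, C_1 ≅ Z^12, C_2 ≅ Z^6.

Boundary ∂_1: C_1 → C_0 maps an edge to its endpoints' difference, ∂[p,q] = q − p.
As a 6×12 matrix over Z this has rank 5, with invariant factors (1,1,1,1,1).

Boundary ∂_2: C_2 → C_1 acts by ∂[p,q,r] = [q,r] − [p,r] + [p,q]. For instance
  ∂[v_1,v_2,v_4] = [v_2,v_4] − [v_1,v_4] + [v_1,v_2],
  ∂[v_0,v_2,v_4] = [v_2,v_4] − [v_0,v_4] + [v_0,v_2].
As a 12×6 matrix over Z this has rank 6, with invariant factors (1,1,1,1,1,1).

From H_k ≅ ker(∂_k) / im(∂_{k+1}) we obtain:

  H_0: rank C_0 − rank ∂_1 = 6 − 5 = 1, and the invariant factors of ∂_1 are all 1, so H_0 = Z.
  H_1: rank ker ∂_1 − rank ∂_2 = (12 − 5) − 6 = 1, and the invariant factors of ∂_2 are all 1, so H_1 = Z.
  H_2: rank ker ∂_2 − rank ∂_3 = (6 − 6) − 0 = 0, and there is no ∂_3, so H_2 = 0.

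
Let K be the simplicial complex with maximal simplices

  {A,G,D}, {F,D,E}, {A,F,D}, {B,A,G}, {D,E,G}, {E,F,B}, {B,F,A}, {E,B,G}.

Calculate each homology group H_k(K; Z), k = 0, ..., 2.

H_0 = Z,  H_1 = 0,  H_2 = Z.

Order the vertices as A < B < D < E < F < G. Listing each simplex with vertices in this order, K has dimension 2 with simplices:

  0-simplices (6): A, B, D, E, F, G
  1-simplices (12): AB, AD, AF, AG, BE, BF, BG, DE, DF, DG, EF, EG
  2-simplices (8): ABF, ABG, ADF, ADG, BEF, BEG, DEF, DEG

Hence C_0 ≅ Z^6, C_1 ≅ Z^12, C_2 ≅ Z^8.

The boundary map ∂_1: C_1 → C_0 is given by ∂[p,q] = [q] − [p].
As a 6×12 matrix over Z this has rank 5, with invariant factors (1,1,1,1,1).

∂_2: C_2 → C_1 sends each 2-simplex [p,q,r] to [q,r] − [p,r] + [p,q]. For instance
  ∂DEF = EF − DF + DE,
  ∂ADF = DF − AF + AD.
This gives a 12×8 integer matrix of rank 7; reducing to Smith normal form yields diagonal entries (1,1,1,1,1,1,1).

Reading off H_k = ker ∂_k / im ∂_{k+1}:

  H_0: rank C_0 − rank ∂_1 = 6 − 5 = 1, and the invariant factors of ∂_1 are all 1, so H_0 = Z.
  H_1: rank ker ∂_1 − rank ∂_2 = (12 − 5) − 7 = 0, and the invariant factors of ∂_2 are all 1, so H_1 = 0.
  H_2: rank ker ∂_2 − rank ∂_3 = (8 − 7) − 0 = 1, and there is no ∂_3, so H_2 = Z.

(K is a triangulation of the 2-sphere S^2.)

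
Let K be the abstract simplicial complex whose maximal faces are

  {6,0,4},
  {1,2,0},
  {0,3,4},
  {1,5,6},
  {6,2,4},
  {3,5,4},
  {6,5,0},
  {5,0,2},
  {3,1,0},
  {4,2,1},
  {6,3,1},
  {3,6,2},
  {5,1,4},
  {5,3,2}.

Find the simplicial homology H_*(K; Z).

We work with the vertex ordering 0 < 1 < 2 < 3 < 4 < 5 < 6. The simplices of K, each written with vertices in increasing order, are:

  0-simplices (7): [0], [1], [2], [3], [4], [5], [6]
  1-simplices (21): [0,1], [0,2], [0,3], [0,4], [0,5], [0,6], [1,2], [1,3], [1,4], [1,5], [1,6], [2,3], [2,4], [2,5], [2,6], [3,4], [3,5], [3,6], [4,5], [4,6], [5,6]
  2-simplices (14): [0,1,2], [0,1,3], [0,2,5], [0,3,4], [0,4,6], [0,5,6], [1,2,4], [1,3,6], [1,4,5], [1,5,6], [2,3,5], [2,3,6], [2,4,6], [3,4,5]

giving chain groups C_0 ≅ Z^7, C_1 ≅ Z^21, C_2 ≅ Z^14.

The boundary map ∂_1: C_1 → C_0 maps an edge to its endpoints' difference, ∂[p,q] = q − p. For instance
  ∂[3,5] = [5] − [3].
As a 7×21 matrix over Z this has rank 6, with invariant factors (1,1,1,1,1,1).

∂_2: C_2 → C_1 sends each 2-simplex [p,q,r] to [q,r] − [p,r] + [p,q]. For instance
  ∂[0,1,2] = [1,2] − [0,2] + [0,1],
  ∂[1,3,6] = [3,6] − [1,6] + [1,3].
This gives a 21×14 integer matrix of rank 13; reducing to Smith normal form yields diagonal entries (1,1,1,1,1,1,1,1,1,1,1,1,1).

Computing H_k = (kernel of ∂_k) / (image of ∂_{k+1}):

  H_0: rank C_0 − rank ∂_1 = 7 − 6 = 1, and the invariant factors of ∂_1 are all 1, so H_0 = Z.
  H_1: rank ker ∂_1 − rank ∂_2 = (21 − 6) − 13 = 2, and the invariant factors of ∂_2 are all 1, so H_1 = Z^2.
  H_2: rank ker ∂_2 − rank ∂_3 = (14 − 13) − 0 = 1, and there is no ∂_3, so H_2 = Z.

H_0 ≅ Z,  H_1 ≅ Z^2,  H_2 ≅ Z.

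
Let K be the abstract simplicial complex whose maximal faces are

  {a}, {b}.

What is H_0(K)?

Order the vertices as a < b. Listing each simplex with vertices in this order, K has dimension 0 with simplices:

  0-simplices (2): a, b

Hence C_0 ≅ Z^2.

From H_k ≅ ker(∂_k) / im(∂_{k+1}) we obtain:

  H_0: rank C_0 − rank ∂_1 = 2 − 0 = 2, and there is no ∂_1, so H_0 ≅ Z^2.

H_0 ≅ Z^2.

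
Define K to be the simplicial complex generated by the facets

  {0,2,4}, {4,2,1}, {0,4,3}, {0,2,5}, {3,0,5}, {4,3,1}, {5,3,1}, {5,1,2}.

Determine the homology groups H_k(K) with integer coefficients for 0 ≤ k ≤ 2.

We work with the vertex ordering 0 < 1 < 2 < 3 < 4 < 5. The simplices of K, each written with vertices in increasing order, are:

  0-simplices (6): [0], [1], [2], [3], [4], [5]
  1-simplices (12): [0,2], [0,3], [0,4], [0,5], [1,2], [1,3], [1,4], [1,5], [2,4], [2,5], [3,4], [3,5]
  2-simplices (8): [0,2,4], [0,2,5], [0,3,4], [0,3,5], [1,2,4], [1,2,5], [1,3,4], [1,3,5]

so the chain groups are C_0 ≅ Z^6, C_1 ≅ Z^12, C_2 ≅ Z^8.

∂_1: C_1 → C_0 maps an edge to its endpoints' difference, ∂[p,q] = q − p.
The resulting 6×12 matrix has rank 5, and its Smith normal form has invariant factors (1,1,1,1,1).

Boundary ∂_2: C_2 → C_1 acts by ∂[p,q,r] = [q,r] − [p,r] + [p,q]. For instance
  ∂[0,2,5] = [2,5] − [0,5] + [0,2],
  ∂[1,3,4] = [3,4] − [1,4] + [1,3].
The 12×8 boundary matrix has rank 7 and Smith normal form diag(1,1,1,1,1,1,1).

Reading off H_k = ker ∂_k / im ∂_{k+1}:

  H_0: rank C_0 − rank ∂_1 = 6 − 5 = 1, and the invariant factors of ∂_1 are all 1, so H_0 ≅ Z.
  H_1: rank ker ∂_1 − rank ∂_2 = (12 − 5) − 7 = 0, and the invariant factors of ∂_2 are all 1, so H_1 ≅ 0.
  H_2: rank ker ∂_2 − rank ∂_3 = (8 − 7) − 0 = 1, and there is no ∂_3, so H_2 ≅ Z.

(K is a triangulation of the 2-sphere S^2.)

H_0 ≅ Z,  H_1 = 0,  H_2 ≅ Z.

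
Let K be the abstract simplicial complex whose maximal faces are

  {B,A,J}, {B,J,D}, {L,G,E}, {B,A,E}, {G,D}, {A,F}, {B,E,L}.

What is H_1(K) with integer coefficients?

Take the total order A < B < D < E < F < G < J < L on the vertex set. Then K (dimension 2) consists of the simplices:

  0-simplices (8): A, B, D, E, F, G, J, L
  1-simplices (13): AB, AE, AF, AJ, BD, BE, BJ, BL, DG, DJ, EG, EL, GL
  2-simplices (5): ABE, ABJ, BDJ, BEL, EGL

so the chain groups are C_0 ≅ Z^8, C_1 ≅ Z^13, C_2 ≅ Z^5.

The boundary map ∂_1: C_1 → C_0 sends each edge [p,q] (with p < q) to q − p.
The 8×13 boundary matrix has rank 7 and Smith normal form diag(1,1,1,1,1,1,1).

∂_2: C_2 → C_1 maps a triangle to the signed sum of its edges. For instance
  ∂BDJ = DJ − BJ + BD,
  ∂ABJ = BJ − AJ + AB.
The resulting 13×5 matrix has rank 5, and its Smith normal form has invariant factors (1,1,1,1,1).

Now H_k = ker ∂_k / im ∂_{k+1}, so:

  H_1: rank ker ∂_1 − rank ∂_2 = (13 − 7) − 5 = 1, and the invariant factors of ∂_2 are all 1, so H_1 = Z.

H_1 = Z.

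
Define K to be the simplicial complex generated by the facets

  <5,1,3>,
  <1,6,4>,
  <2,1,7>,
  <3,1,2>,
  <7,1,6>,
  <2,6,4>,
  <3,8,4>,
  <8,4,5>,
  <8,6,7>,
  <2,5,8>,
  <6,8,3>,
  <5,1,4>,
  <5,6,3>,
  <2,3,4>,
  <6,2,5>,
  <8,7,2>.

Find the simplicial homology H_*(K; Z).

H_0 = Z,  H_1 = Z^2,  H_2 = Z.

We work with the vertex ordering 1 < 2 < 3 < 4 < 5 < 6 < 7 < 8. The simplices of K, each written with vertices in increasing order, are:

  0-simplices (8): [1], [2], [3], [4], [5], [6], [7], [8]
  1-simplices (24): (24 of them)
  2-simplices (16): [1,2,3], [1,2,7], [1,3,5], [1,4,5], [1,4,6], [1,6,7], [2,3,4], [2,4,6], [2,5,6], [2,5,8], [2,7,8], [3,4,8], [3,5,6], [3,6,8], [4,5,8], [6,7,8]

giving chain groups C_0 ≅ Z^8, C_1 ≅ Z^24, C_2 ≅ Z^16.

∂_1: C_1 → C_0 maps an edge to its endpoints' difference, ∂[p,q] = q − p.
The 8×24 boundary matrix has rank 7 and Smith normal form diag(1,1,1,1,1,1,1).

The boundary map ∂_2: C_2 → C_1 sends each 2-simplex [p,q,r] to [q,r] − [p,r] + [p,q]. For instance
  ∂[2,3,4] = [3,4] − [2,4] + [2,3],
  ∂[3,6,8] = [6,8] − [3,8] + [3,6].
As a 24×16 matrix over Z this has rank 15, with invariant factors (1,1,1,1,1,1,1,1,1,1,1,1,1,1,1).

From H_k ≅ ker(∂_k) / im(∂_{k+1}) we obtain:

  H_0: rank C_0 − rank ∂_1 = 8 − 7 = 1, and the invariant factors of ∂_1 are all 1, so H_0 = Z.
  H_1: rank ker ∂_1 − rank ∂_2 = (24 − 7) − 15 = 2, and the invariant factors of ∂_2 are all 1, so H_1 = Z^2.
  H_2: rank ker ∂_2 − rank ∂_3 = (16 − 15) − 0 = 1, and there is no ∂_3, so H_2 = Z.

(K is a triangulation of the torus T^2.)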